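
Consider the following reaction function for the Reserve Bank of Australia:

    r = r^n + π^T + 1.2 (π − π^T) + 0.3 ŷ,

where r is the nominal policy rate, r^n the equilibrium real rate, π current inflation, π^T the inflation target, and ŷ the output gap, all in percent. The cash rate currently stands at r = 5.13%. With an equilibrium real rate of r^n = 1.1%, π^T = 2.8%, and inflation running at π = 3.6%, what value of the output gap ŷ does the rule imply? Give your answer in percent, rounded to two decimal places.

0.3 ŷ = 5.13 − 1.1 − 2.8 − 1.2 × (3.6 − 2.8) = 0.27
ŷ = 0.27 / 0.3 = 0.90

0.90%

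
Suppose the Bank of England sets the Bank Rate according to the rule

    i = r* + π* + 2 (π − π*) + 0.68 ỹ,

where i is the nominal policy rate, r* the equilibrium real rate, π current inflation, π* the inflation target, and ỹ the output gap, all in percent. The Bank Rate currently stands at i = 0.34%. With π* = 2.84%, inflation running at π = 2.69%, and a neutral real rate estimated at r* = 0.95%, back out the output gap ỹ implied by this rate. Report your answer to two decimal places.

0.68 ỹ = 0.34 − 0.95 − 2.84 − 2 × (2.69 − 2.84) = -3.15
ỹ = -3.15 / 0.68 = -4.63

-4.63%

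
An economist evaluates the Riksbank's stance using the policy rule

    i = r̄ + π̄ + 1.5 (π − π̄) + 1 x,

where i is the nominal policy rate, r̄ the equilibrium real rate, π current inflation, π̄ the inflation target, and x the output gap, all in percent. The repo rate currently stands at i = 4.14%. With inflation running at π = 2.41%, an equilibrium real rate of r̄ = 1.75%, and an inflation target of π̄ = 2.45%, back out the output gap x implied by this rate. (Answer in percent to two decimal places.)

1 x = 4.14 − 1.75 − 2.45 − 1.5 × (2.41 − 2.45) = 0
x = 0 / 1 = 0.00

0.00%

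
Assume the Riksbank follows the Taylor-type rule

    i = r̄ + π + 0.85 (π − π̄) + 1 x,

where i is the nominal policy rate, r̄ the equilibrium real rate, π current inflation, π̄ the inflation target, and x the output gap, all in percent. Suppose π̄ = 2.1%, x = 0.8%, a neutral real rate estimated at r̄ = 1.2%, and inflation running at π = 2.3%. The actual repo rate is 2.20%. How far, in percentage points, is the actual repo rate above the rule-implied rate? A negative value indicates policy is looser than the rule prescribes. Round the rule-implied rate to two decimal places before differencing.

i = 1.2 + 2.3 + 0.85 × (2.3 − 2.1) + 1 × 0.8
   = 1.2 + 2.3 + 0.17 + 0.8 = 4.47
Deviation = 2.20 − 4.47 = -2.27 pp.

-2.27 pp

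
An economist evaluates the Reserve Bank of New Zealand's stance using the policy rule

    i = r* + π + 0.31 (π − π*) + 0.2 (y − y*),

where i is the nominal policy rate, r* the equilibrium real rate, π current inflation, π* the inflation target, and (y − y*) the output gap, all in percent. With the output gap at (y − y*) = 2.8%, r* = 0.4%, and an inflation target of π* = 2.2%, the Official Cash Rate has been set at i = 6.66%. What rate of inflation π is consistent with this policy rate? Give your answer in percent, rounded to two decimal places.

Collecting π: i = r* + (1 + 0.31) π − 0.31 π* + 0.2 (y − y*)
1.31 π = 6.66 − 0.4 + 0.31 × 2.2 − 0.2 × 2.8 = 6.382
π = 6.382 / 1.31 = 4.87

4.87%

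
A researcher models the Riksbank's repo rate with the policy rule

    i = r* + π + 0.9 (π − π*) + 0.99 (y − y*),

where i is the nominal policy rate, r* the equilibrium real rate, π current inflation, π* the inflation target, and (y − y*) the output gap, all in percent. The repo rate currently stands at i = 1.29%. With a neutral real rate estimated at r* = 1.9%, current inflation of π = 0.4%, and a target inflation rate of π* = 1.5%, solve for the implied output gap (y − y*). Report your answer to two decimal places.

0.99 (y − y*) = 1.29 − 1.9 − 0.4 − 0.9 × (0.4 − 1.5) = -0.02
(y − y*) = -0.02 / 0.99 = -0.02

-0.02%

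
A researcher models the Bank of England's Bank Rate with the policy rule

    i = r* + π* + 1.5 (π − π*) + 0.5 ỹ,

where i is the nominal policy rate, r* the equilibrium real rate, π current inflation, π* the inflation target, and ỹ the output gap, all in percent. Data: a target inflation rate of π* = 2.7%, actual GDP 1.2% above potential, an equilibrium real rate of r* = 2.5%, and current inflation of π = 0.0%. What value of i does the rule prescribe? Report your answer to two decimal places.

1.75%

Output 1.2% above potential → ỹ = 1.2.
i = 2.5 + 2.7 + 1.5 × (0.0 − 2.7) + 0.5 × 1.2
   = 2.5 + 2.7 − 4.05 + 0.6 = 1.75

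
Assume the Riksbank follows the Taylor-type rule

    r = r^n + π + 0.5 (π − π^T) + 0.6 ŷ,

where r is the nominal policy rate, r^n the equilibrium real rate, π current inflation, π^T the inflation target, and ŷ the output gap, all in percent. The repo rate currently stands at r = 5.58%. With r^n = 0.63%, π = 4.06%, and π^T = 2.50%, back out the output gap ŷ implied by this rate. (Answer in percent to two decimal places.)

0.18%

0.6 ŷ = 5.58 − 0.63 − 4.06 − 0.5 × (4.06 − 2.50) = 0.11
ŷ = 0.11 / 0.6 = 0.18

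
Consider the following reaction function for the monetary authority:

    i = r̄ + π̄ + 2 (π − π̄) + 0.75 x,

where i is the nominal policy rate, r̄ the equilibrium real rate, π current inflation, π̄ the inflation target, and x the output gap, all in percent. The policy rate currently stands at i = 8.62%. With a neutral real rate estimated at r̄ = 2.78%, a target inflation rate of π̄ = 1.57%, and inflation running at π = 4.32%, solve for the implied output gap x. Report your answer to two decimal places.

0.75 x = 8.62 − 2.78 − 1.57 − 2 × (4.32 − 1.57) = -1.23
x = -1.23 / 0.75 = -1.64

-1.64%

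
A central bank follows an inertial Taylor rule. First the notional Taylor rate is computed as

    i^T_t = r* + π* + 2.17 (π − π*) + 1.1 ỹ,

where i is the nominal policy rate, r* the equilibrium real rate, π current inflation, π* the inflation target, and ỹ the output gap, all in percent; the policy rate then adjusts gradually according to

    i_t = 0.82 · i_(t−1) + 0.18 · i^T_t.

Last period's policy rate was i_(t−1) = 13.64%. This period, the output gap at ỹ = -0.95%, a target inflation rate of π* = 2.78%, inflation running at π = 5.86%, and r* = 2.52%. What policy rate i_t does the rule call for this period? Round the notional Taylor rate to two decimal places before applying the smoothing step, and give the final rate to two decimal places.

13.15%

i^T_t = 2.52 + 2.78 + 2.17 × (5.86 − 2.78) + 1.1 × (-0.95)
   = 2.52 + 2.78 + 6.6836 − 1.045 = 10.94
i_t = 0.82 × 13.64 + 0.18 × 10.94 = 11.1848 + 1.9692 = 13.15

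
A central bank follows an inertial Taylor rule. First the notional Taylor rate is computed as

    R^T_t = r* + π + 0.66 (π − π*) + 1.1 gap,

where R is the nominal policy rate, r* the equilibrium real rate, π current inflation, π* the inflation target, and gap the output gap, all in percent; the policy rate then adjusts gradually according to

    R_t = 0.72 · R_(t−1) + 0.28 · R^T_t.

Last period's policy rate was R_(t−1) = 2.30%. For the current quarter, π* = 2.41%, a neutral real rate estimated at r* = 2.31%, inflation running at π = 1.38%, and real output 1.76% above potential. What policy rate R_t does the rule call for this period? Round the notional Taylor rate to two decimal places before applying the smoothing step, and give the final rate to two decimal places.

3.04%

Output 1.76% above potential → gap = 1.76.
R^T_t = 2.31 + 1.38 + 0.66 × (1.38 − 2.41) + 1.1 × 1.76
   = 2.31 + 1.38 − 0.6798 + 1.936 = 4.95
R_t = 0.72 × 2.30 + 0.28 × 4.95 = 1.656 + 1.386 = 3.04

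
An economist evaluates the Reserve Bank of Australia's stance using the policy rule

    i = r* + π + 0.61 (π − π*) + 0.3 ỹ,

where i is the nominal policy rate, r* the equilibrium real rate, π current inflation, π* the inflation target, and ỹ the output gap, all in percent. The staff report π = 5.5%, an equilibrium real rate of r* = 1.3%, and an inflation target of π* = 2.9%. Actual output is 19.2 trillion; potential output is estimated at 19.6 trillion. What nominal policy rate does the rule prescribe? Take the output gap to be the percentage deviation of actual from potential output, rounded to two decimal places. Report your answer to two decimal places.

Output gap = 100 × (19.2 − 19.6) / 19.6 = -2.04%.
i = 1.30 + 5.50 + 0.61 × (5.50 − 2.90) + 0.3 × (-2.04)
   = 1.30 + 5.5 + 1.586 − 0.612 = 7.77

7.77%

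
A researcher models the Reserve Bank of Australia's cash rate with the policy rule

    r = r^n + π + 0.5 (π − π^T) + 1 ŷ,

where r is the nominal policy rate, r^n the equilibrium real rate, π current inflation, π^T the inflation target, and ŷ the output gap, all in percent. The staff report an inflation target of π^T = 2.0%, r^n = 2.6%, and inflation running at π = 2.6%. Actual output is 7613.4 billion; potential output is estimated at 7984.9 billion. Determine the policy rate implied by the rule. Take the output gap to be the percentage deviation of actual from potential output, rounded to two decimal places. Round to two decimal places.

Output gap = 100 × (7613.4 − 7984.9) / 7984.9 = -4.65%.
r = 2.60 + 2.60 + 0.5 × (2.60 − 2.00) + 1 × (-4.65)
   = 2.60 + 2.6 + 0.3 − 4.65 = 0.85

0.85%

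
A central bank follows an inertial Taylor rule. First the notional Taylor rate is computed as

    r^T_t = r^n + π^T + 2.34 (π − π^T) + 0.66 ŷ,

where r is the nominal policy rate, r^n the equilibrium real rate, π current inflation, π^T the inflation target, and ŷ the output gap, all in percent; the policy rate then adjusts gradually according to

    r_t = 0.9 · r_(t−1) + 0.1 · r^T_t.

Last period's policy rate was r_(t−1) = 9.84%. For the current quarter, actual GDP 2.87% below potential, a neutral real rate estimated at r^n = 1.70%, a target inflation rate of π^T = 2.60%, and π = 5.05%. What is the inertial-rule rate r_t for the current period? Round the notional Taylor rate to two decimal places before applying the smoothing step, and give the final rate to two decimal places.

9.67%

Output 2.87% below potential → ŷ = -2.87.
r^T_t = 1.70 + 2.60 + 2.34 × (5.05 − 2.60) + 0.66 × (-2.87)
   = 1.70 + 2.6 + 5.733 − 1.8942 = 8.14
r_t = 0.9 × 9.84 + 0.1 × 8.14 = 8.856 + 0.814 = 9.67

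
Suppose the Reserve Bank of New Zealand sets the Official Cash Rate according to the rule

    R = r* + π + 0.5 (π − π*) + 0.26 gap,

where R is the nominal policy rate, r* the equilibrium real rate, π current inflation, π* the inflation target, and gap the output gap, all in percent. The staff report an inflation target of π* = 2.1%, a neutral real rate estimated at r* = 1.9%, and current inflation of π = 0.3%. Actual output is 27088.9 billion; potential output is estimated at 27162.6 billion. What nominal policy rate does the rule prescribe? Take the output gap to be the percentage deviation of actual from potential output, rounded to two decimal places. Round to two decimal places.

1.23%

Output gap = 100 × (27088.9 − 27162.6) / 27162.6 = -0.27%.
R = 1.90 + 0.30 + 0.5 × (0.30 − 2.10) + 0.26 × (-0.27)
   = 1.90 + 0.3 − 0.9 − 0.0702 = 1.23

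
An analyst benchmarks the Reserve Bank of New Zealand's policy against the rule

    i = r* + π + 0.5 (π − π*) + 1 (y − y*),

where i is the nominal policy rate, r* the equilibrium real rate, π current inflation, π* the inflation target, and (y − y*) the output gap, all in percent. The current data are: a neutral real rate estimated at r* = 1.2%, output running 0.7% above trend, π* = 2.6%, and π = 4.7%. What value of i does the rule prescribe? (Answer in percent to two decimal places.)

Output 0.7% above potential → (y − y*) = 0.7.
i = 1.2 + 4.7 + 0.5 × (4.7 − 2.6) + 1 × 0.7
   = 1.2 + 4.7 + 1.05 + 0.7 = 7.65

7.65%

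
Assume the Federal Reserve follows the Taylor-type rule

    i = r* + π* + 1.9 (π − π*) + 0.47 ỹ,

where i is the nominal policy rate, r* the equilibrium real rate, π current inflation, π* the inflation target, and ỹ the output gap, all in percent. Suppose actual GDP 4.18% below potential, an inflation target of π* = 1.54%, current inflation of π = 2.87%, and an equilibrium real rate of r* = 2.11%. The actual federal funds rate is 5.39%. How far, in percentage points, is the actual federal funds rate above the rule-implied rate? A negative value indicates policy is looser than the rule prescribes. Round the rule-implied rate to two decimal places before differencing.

Output 4.18% below potential → ỹ = -4.18.
i = 2.11 + 1.54 + 1.9 × (2.87 − 1.54) + 0.47 × (-4.18)
   = 2.11 + 1.54 + 2.527 − 1.9646 = 4.21
Deviation = 5.39 − 4.21 = 1.18 pp.

1.18 pp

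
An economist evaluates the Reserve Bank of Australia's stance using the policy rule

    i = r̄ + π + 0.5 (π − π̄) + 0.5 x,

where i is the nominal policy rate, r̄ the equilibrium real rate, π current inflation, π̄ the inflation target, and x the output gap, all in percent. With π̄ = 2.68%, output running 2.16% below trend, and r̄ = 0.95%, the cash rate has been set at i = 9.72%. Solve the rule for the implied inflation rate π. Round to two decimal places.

Output 2.16% below potential → x = -2.16.
Collecting π: i = r̄ + (1 + 0.5) π − 0.5 π̄ + 0.5 x
1.5 π = 9.72 − 0.95 + 0.5 × 2.68 − 0.5 × (-2.16) = 11.19
π = 11.19 / 1.5 = 7.46

7.46%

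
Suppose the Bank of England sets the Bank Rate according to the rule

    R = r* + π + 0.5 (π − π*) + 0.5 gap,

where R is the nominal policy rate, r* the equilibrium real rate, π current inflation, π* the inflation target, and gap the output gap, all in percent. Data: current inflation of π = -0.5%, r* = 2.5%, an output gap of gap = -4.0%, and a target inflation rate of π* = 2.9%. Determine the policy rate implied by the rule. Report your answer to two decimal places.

R = 2.5 + (-0.5) + 0.5 × (-0.5 − 2.9) + 0.5 × (-4.0)
   = 2.5 − 0.5 − 1.7 − 2 = -1.70

-1.70%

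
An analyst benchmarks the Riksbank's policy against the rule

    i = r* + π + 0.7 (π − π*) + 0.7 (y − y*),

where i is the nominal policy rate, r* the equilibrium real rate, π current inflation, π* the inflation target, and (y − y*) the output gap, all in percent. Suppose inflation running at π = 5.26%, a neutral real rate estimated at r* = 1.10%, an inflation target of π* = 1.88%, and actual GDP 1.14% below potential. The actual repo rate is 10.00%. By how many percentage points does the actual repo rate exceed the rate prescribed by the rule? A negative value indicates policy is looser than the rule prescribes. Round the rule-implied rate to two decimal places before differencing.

2.07 pp

Output 1.14% below potential → (y − y*) = -1.14.
i = 1.10 + 5.26 + 0.7 × (5.26 − 1.88) + 0.7 × (-1.14)
   = 1.10 + 5.26 + 2.366 − 0.798 = 7.93
Deviation = 10.00 − 7.93 = 2.07 pp.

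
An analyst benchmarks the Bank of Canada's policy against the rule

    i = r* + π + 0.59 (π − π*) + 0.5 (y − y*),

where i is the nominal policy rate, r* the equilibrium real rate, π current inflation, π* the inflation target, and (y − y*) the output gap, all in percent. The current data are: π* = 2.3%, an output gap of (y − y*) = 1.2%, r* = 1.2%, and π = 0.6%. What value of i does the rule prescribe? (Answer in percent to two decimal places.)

1.40%

i = 1.2 + 0.6 + 0.59 × (0.6 − 2.3) + 0.5 × 1.2
   = 1.2 + 0.6 − 1.003 + 0.6 = 1.40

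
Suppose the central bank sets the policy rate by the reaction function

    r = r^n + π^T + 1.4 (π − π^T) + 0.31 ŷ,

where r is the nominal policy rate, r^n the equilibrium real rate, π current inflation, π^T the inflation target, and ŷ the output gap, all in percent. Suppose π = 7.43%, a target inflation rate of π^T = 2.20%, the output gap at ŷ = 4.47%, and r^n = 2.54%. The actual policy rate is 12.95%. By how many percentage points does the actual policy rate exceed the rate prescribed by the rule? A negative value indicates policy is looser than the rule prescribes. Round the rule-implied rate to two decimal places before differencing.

r = 2.54 + 2.20 + 1.4 × (7.43 − 2.20) + 0.31 × 4.47
   = 2.54 + 2.2 + 7.322 + 1.3857 = 13.45
Deviation = 12.95 − 13.45 = -0.50 pp.

-0.50 pp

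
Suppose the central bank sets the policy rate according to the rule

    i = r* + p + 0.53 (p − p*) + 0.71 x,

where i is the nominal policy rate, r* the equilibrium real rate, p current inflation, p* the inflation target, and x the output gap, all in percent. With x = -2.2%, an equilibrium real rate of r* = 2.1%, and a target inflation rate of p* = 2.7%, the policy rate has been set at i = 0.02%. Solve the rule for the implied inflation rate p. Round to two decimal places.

Collecting p: i = r* + (1 + 0.53) p − 0.53 p* + 0.71 x
1.53 p = 0.02 − 2.1 + 0.53 × 2.7 − 0.71 × (-2.2) = 0.913
p = 0.913 / 1.53 = 0.60

0.60%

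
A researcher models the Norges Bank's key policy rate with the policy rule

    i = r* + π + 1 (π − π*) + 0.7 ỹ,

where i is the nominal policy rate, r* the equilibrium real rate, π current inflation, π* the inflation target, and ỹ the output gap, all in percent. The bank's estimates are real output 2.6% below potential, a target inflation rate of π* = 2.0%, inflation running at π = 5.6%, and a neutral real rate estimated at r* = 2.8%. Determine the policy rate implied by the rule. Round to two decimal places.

Output 2.6% below potential → ỹ = -2.6.
i = 2.8 + 5.6 + 1 × (5.6 − 2.0) + 0.7 × (-2.6)
   = 2.8 + 5.6 + 3.6 − 1.82 = 10.18

10.18%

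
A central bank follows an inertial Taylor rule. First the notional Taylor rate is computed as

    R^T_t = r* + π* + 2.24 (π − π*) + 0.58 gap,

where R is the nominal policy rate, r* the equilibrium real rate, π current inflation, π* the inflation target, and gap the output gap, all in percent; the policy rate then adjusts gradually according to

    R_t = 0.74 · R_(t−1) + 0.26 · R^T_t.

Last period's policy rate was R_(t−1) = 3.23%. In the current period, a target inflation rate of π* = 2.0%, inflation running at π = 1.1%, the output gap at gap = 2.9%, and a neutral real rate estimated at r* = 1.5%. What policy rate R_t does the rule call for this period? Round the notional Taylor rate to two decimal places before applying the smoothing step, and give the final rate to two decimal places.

R^T_t = 1.5 + 2.0 + 2.24 × (1.1 − 2.0) + 0.58 × 2.9
   = 1.5 + 2 − 2.016 + 1.682 = 3.17
R_t = 0.74 × 3.23 + 0.26 × 3.17 = 2.3902 + 0.8242 = 3.21

3.21%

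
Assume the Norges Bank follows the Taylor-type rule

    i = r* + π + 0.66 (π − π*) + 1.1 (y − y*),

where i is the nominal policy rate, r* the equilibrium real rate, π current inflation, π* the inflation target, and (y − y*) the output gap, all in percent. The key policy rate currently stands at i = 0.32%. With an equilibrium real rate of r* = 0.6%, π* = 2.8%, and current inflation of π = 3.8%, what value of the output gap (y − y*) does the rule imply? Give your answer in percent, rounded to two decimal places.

1.1 (y − y*) = 0.32 − 0.6 − 3.8 − 0.66 × (3.8 − 2.8) = -4.74
(y − y*) = -4.74 / 1.1 = -4.31

-4.31%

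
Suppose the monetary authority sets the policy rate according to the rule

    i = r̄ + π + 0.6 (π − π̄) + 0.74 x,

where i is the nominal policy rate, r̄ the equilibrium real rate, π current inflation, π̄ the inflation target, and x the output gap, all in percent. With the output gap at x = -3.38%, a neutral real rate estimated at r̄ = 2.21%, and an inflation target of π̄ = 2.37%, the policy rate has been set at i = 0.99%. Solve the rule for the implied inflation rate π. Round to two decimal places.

1.69%

Collecting π: i = r̄ + (1 + 0.6) π − 0.6 π̄ + 0.74 x
1.6 π = 0.99 − 2.21 + 0.6 × 2.37 − 0.74 × (-3.38) = 2.7032
π = 2.7032 / 1.6 = 1.69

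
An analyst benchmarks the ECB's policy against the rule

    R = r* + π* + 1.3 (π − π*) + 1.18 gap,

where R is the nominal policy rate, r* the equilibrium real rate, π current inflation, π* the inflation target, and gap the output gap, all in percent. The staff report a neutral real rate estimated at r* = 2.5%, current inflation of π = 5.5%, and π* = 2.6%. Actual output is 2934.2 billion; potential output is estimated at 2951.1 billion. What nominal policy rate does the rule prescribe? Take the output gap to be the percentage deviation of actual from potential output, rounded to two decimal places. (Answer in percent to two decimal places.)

Output gap = 100 × (2934.2 − 2951.1) / 2951.1 = -0.57%.
R = 2.50 + 2.60 + 1.3 × (5.50 − 2.60) + 1.18 × (-0.57)
   = 2.50 + 2.6 + 3.77 − 0.6726 = 8.20

8.20%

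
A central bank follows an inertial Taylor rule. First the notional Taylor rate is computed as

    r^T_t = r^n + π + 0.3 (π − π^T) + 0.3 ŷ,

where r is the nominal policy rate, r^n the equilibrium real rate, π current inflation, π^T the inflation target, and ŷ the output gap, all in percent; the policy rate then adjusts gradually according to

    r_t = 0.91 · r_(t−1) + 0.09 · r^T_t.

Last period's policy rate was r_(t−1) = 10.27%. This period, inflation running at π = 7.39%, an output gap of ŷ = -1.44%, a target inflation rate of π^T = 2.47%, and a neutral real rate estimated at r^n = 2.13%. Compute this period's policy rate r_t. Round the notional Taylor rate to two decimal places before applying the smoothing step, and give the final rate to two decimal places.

r^T_t = 2.13 + 7.39 + 0.3 × (7.39 − 2.47) + 0.3 × (-1.44)
   = 2.13 + 7.39 + 1.476 − 0.432 = 10.56
r_t = 0.91 × 10.27 + 0.09 × 10.56 = 9.3457 + 0.9504 = 10.30

10.30%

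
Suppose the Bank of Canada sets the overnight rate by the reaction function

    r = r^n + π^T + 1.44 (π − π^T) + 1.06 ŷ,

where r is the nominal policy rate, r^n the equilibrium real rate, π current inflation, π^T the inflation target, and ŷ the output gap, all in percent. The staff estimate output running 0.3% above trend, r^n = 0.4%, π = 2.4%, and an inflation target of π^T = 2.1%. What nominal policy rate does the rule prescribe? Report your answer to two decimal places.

3.25%

Output 0.3% above potential → ŷ = 0.3.
r = 0.4 + 2.1 + 1.44 × (2.4 − 2.1) + 1.06 × 0.3
   = 0.4 + 2.1 + 0.432 + 0.318 = 3.25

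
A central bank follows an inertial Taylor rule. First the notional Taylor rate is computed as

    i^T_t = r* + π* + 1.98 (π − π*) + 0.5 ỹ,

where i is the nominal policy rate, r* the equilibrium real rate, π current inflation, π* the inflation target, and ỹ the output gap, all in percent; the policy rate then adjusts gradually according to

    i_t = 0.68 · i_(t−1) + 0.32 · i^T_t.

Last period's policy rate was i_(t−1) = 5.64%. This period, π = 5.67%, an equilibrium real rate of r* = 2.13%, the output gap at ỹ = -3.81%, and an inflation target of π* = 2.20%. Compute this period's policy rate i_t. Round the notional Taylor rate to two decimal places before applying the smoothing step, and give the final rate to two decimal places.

i^T_t = 2.13 + 2.20 + 1.98 × (5.67 − 2.20) + 0.5 × (-3.81)
   = 2.13 + 2.2 + 6.8706 − 1.905 = 9.30
i_t = 0.68 × 5.64 + 0.32 × 9.30 = 3.8352 + 2.976 = 6.81

6.81%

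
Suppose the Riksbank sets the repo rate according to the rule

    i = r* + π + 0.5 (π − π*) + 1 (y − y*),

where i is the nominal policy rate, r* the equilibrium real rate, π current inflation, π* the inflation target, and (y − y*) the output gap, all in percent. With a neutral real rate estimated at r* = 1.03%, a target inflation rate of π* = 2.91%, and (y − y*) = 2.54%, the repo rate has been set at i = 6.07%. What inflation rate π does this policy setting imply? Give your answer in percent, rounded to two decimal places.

Collecting π: i = r* + (1 + 0.5) π − 0.5 π* + 1 (y − y*)
1.5 π = 6.07 − 1.03 + 0.5 × 2.91 − 1 × 2.54 = 3.955
π = 3.955 / 1.5 = 2.64

2.64%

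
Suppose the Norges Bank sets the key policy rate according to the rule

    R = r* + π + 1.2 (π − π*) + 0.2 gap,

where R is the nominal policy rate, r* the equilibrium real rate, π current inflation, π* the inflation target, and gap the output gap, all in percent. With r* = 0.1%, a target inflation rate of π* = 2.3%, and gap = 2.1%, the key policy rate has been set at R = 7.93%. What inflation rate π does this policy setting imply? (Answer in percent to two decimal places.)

4.62%

Collecting π: R = r* + (1 + 1.2) π − 1.2 π* + 0.2 gap
2.2 π = 7.93 − 0.1 + 1.2 × 2.3 − 0.2 × 2.1 = 10.17
π = 10.17 / 2.2 = 4.62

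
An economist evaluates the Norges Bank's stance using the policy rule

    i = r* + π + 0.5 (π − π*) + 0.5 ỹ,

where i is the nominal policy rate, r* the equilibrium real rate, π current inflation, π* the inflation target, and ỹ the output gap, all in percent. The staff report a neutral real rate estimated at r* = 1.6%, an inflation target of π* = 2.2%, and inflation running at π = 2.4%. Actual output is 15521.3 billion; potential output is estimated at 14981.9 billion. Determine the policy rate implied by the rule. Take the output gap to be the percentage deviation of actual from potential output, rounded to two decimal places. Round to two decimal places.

5.90%

Output gap = 100 × (15521.3 − 14981.9) / 14981.9 = 3.60%.
i = 1.60 + 2.40 + 0.5 × (2.40 − 2.20) + 0.5 × 3.60
   = 1.60 + 2.4 + 0.1 + 1.8 = 5.90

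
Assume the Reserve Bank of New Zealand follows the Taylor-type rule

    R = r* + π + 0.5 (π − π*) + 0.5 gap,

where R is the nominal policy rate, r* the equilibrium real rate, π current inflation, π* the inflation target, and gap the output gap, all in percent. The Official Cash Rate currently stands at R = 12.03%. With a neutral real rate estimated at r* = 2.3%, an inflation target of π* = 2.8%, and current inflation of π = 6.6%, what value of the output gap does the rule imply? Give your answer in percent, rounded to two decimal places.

0.5 gap = 12.03 − 2.3 − 6.6 − 0.5 × (6.6 − 2.8) = 1.23
gap = 1.23 / 0.5 = 2.46

2.46%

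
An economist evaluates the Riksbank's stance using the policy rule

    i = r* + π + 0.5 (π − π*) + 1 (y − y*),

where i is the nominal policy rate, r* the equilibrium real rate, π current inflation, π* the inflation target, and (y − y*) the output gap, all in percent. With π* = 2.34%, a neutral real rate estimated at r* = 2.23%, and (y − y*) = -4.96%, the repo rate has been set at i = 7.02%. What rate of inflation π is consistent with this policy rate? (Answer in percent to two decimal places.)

7.28%

Collecting π: i = r* + (1 + 0.5) π − 0.5 π* + 1 (y − y*)
1.5 π = 7.02 − 2.23 + 0.5 × 2.34 − 1 × (-4.96) = 10.92
π = 10.92 / 1.5 = 7.28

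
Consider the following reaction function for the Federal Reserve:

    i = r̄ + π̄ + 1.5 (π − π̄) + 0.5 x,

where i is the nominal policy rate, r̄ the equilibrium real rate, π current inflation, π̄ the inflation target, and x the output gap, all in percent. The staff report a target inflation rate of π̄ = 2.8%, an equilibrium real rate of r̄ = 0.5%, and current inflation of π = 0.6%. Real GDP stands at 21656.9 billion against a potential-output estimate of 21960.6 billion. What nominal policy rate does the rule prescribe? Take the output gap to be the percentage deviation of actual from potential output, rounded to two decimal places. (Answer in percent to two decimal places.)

-0.69%

Output gap = 100 × (21656.9 − 21960.6) / 21960.6 = -1.38%.
i = 0.50 + 2.80 + 1.5 × (0.60 − 2.80) + 0.5 × (-1.38)
   = 0.50 + 2.8 − 3.3 − 0.69 = -0.69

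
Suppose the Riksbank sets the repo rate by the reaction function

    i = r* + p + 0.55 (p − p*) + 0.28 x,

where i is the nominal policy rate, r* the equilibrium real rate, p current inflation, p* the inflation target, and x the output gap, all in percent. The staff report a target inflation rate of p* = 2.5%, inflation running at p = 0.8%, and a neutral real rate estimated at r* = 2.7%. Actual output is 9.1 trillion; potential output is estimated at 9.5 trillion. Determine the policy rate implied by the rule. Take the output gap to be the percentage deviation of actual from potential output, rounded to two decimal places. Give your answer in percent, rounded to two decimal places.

1.39%

Output gap = 100 × (9.1 − 9.5) / 9.5 = -4.21%.
i = 2.70 + 0.80 + 0.55 × (0.80 − 2.50) + 0.28 × (-4.21)
   = 2.70 + 0.8 − 0.935 − 1.1788 = 1.39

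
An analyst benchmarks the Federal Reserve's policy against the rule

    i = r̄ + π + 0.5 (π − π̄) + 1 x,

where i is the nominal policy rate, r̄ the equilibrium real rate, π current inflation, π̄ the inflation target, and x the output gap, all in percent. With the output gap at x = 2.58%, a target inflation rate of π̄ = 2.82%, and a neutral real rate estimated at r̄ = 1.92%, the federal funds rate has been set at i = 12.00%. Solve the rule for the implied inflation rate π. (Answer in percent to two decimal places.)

Collecting π: i = r̄ + (1 + 0.5) π − 0.5 π̄ + 1 x
1.5 π = 12.00 − 1.92 + 0.5 × 2.82 − 1 × 2.58 = 8.91
π = 8.91 / 1.5 = 5.94

5.94%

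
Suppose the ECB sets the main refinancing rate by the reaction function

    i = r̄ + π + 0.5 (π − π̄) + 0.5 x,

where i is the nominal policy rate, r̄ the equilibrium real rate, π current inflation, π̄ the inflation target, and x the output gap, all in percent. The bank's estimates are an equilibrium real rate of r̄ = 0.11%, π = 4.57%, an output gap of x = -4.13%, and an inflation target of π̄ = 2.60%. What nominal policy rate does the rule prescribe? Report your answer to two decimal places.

i = 0.11 + 4.57 + 0.5 × (4.57 − 2.60) + 0.5 × (-4.13)
   = 0.11 + 4.57 + 0.985 − 2.065 = 3.60

3.60%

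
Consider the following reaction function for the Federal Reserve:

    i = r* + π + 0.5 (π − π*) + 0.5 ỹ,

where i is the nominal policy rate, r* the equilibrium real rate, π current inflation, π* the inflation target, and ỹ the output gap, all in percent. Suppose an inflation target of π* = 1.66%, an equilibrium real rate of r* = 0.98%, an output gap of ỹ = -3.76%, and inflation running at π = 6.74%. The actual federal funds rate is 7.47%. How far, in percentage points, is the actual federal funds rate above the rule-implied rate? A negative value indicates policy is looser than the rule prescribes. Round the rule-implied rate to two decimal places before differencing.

i = 0.98 + 6.74 + 0.5 × (6.74 − 1.66) + 0.5 × (-3.76)
   = 0.98 + 6.74 + 2.54 − 1.88 = 8.38
Deviation = 7.47 − 8.38 = -0.91 pp.

-0.91 pp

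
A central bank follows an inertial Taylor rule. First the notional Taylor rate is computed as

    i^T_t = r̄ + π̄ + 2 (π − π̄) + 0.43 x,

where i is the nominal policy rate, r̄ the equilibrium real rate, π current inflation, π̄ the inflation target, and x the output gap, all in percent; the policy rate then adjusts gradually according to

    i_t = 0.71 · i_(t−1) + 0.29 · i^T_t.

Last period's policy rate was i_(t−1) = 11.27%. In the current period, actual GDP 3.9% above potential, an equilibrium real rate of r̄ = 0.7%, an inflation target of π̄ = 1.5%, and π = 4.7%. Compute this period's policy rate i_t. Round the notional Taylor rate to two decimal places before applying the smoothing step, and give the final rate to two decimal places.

10.98%

Output 3.9% above potential → x = 3.9.
i^T_t = 0.7 + 1.5 + 2 × (4.7 − 1.5) + 0.43 × 3.9
   = 0.7 + 1.5 + 6.4 + 1.677 = 10.28
i_t = 0.71 × 11.27 + 0.29 × 10.28 = 8.0017 + 2.9812 = 10.98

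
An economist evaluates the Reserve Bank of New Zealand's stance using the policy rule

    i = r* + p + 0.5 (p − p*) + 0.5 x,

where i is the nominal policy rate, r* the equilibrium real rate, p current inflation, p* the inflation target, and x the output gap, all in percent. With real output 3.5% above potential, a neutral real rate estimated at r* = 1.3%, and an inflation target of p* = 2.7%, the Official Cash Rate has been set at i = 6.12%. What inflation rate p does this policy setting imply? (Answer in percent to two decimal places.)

2.95%

Output 3.5% above potential → x = 3.5.
Collecting p: i = r* + (1 + 0.5) p − 0.5 p* + 0.5 x
1.5 p = 6.12 − 1.3 + 0.5 × 2.7 − 0.5 × 3.5 = 4.42
p = 4.42 / 1.5 = 2.95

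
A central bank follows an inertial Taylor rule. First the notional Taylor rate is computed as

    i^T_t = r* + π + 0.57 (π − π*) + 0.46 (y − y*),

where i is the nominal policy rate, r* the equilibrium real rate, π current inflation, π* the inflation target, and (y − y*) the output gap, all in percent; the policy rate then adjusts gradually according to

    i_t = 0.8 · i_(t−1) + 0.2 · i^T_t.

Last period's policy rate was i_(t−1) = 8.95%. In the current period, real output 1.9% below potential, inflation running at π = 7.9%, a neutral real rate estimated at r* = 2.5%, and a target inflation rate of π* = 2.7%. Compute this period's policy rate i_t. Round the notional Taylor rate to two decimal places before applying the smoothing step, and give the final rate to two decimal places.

9.66%

Output 1.9% below potential → (y − y*) = -1.9.
i^T_t = 2.5 + 7.9 + 0.57 × (7.9 − 2.7) + 0.46 × (-1.9)
   = 2.5 + 7.9 + 2.964 − 0.874 = 12.49
i_t = 0.8 × 8.95 + 0.2 × 12.49 = 7.16 + 2.498 = 9.66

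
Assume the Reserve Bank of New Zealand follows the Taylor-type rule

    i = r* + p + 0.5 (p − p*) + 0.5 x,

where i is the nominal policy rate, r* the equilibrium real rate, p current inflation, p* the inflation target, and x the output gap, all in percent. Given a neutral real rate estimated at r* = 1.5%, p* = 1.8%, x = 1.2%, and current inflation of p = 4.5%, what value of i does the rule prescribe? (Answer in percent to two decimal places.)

i = 1.5 + 4.5 + 0.5 × (4.5 − 1.8) + 0.5 × 1.2
   = 1.5 + 4.5 + 1.35 + 0.6 = 7.95

7.95%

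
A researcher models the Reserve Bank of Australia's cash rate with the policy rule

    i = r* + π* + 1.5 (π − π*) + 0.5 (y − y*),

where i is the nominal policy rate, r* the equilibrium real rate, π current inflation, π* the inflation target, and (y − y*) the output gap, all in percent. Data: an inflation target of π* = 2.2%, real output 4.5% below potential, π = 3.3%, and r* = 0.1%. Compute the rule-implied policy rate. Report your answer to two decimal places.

Output 4.5% below potential → (y − y*) = -4.5.
i = 0.1 + 2.2 + 1.5 × (3.3 − 2.2) + 0.5 × (-4.5)
   = 0.1 + 2.2 + 1.65 − 2.25 = 1.70

1.70%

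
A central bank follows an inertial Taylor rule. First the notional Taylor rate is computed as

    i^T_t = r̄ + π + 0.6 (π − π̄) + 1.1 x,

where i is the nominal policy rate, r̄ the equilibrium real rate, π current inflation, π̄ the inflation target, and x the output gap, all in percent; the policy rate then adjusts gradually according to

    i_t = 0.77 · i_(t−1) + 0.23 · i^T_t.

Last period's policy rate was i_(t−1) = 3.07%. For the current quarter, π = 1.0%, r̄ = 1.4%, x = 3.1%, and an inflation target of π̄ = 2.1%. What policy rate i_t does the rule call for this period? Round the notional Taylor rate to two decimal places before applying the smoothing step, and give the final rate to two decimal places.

3.55%

i^T_t = 1.4 + 1.0 + 0.6 × (1.0 − 2.1) + 1.1 × 3.1
   = 1.4 + 1 − 0.66 + 3.41 = 5.15
i_t = 0.77 × 3.07 + 0.23 × 5.15 = 2.3639 + 1.1845 = 3.55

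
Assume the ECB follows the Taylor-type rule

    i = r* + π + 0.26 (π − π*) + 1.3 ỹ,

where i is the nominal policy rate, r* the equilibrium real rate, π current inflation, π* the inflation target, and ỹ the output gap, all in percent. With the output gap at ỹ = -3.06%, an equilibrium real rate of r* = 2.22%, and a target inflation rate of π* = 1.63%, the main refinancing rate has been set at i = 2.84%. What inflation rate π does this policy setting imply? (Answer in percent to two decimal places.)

3.99%

Collecting π: i = r* + (1 + 0.26) π − 0.26 π* + 1.3 ỹ
1.26 π = 2.84 − 2.22 + 0.26 × 1.63 − 1.3 × (-3.06) = 5.0218
π = 5.0218 / 1.26 = 3.99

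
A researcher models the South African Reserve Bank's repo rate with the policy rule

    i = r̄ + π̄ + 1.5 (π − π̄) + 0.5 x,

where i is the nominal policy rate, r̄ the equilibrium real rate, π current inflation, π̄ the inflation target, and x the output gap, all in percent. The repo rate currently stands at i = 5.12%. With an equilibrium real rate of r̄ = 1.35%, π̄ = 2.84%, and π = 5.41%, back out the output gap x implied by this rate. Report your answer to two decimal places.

0.5 x = 5.12 − 1.35 − 2.84 − 1.5 × (5.41 − 2.84) = -2.925
x = -2.925 / 0.5 = -5.85

-5.85%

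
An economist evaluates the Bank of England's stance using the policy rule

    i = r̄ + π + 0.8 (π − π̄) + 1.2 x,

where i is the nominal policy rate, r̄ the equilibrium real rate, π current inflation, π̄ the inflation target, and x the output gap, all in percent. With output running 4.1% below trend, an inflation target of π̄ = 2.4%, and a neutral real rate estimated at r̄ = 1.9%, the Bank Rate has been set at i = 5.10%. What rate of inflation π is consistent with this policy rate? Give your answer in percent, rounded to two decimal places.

Output 4.1% below potential → x = -4.1.
Collecting π: i = r̄ + (1 + 0.8) π − 0.8 π̄ + 1.2 x
1.8 π = 5.10 − 1.9 + 0.8 × 2.4 − 1.2 × (-4.1) = 10.04
π = 10.04 / 1.8 = 5.58

5.58%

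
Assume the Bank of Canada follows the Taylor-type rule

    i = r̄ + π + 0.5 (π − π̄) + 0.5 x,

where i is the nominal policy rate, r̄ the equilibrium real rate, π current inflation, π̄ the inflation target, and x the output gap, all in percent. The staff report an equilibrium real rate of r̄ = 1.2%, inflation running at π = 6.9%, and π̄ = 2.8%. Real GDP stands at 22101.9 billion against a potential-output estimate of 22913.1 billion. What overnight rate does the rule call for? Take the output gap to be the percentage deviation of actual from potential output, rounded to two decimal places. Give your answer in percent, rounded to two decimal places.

Output gap = 100 × (22101.9 − 22913.1) / 22913.1 = -3.54%.
i = 1.20 + 6.90 + 0.5 × (6.90 − 2.80) + 0.5 × (-3.54)
   = 1.20 + 6.9 + 2.05 − 1.77 = 8.38

8.38%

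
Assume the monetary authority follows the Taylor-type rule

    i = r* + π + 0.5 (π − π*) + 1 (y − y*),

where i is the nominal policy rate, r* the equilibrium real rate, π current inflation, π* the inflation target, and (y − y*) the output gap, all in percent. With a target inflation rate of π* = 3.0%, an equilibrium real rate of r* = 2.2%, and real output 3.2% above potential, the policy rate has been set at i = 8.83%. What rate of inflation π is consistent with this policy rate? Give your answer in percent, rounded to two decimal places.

3.29%

Output 3.2% above potential → (y − y*) = 3.2.
Collecting π: i = r* + (1 + 0.5) π − 0.5 π* + 1 (y − y*)
1.5 π = 8.83 − 2.2 + 0.5 × 3.0 − 1 × 3.2 = 4.93
π = 4.93 / 1.5 = 3.29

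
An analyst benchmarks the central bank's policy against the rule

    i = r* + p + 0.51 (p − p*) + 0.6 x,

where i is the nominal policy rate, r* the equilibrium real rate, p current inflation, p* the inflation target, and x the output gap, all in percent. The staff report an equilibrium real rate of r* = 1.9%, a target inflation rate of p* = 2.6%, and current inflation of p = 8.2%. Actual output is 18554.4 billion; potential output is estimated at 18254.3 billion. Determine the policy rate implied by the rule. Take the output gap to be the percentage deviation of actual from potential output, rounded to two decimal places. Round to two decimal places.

Output gap = 100 × (18554.4 − 18254.3) / 18254.3 = 1.64%.
i = 1.90 + 8.20 + 0.51 × (8.20 − 2.60) + 0.6 × 1.64
   = 1.90 + 8.2 + 2.856 + 0.984 = 13.94

13.94%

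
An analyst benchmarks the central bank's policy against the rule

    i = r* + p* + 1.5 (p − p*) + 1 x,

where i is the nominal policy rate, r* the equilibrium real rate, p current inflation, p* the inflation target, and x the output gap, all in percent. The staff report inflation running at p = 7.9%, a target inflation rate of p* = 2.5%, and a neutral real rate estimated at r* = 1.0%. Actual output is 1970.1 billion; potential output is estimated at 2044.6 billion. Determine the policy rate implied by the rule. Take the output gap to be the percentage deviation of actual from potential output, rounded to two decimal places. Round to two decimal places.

7.96%

Output gap = 100 × (1970.1 − 2044.6) / 2044.6 = -3.64%.
i = 1.00 + 2.50 + 1.5 × (7.90 − 2.50) + 1 × (-3.64)
   = 1.00 + 2.5 + 8.1 − 3.64 = 7.96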